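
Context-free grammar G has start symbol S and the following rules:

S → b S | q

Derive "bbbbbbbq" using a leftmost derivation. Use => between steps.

S => bS => bbS => bbbS => bbbbS => bbbbbS => bbbbbbS => bbbbbbbS => bbbbbbbq

S => bS   [S → b S]
bS => bbS   [S → b S]
bbS => bbbS   [S → b S]
bbbS => bbbbS   [S → b S]
bbbbS => bbbbbS   [S → b S]
bbbbbS => bbbbbbS   [S → b S]
bbbbbbS => bbbbbbbS   [S → b S]
bbbbbbbS => bbbbbbbq   [S → q]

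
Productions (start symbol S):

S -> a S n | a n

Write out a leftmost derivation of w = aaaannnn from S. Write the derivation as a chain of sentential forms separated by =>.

S => aSn => aaSnn => aaaSnnn => aaaannnn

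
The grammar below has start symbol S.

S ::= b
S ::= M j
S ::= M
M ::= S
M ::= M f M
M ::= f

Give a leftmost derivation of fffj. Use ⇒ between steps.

S ⇒ Mj ⇒ MfMj ⇒ ffMj ⇒ fffj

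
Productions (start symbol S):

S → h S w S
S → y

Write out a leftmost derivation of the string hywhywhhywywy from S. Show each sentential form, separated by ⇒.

S ⇒ hSwS ⇒ hywS ⇒ hywhSwS ⇒ hywhywS ⇒ hywhywhSwS ⇒ hywhywhhSwSwS ⇒ hywhywhhywSwS ⇒ hywhywhhywywS ⇒ hywhywhhywywy

S ⇒ hSwS   [S → h S w S]
hSwS ⇒ hywS   [S → y]
hywS ⇒ hywhSwS   [S → h S w S]
hywhSwS ⇒ hywhywS   [S → y]
hywhywS ⇒ hywhywhSwS   [S → h S w S]
hywhywhSwS ⇒ hywhywhhSwSwS   [S → h S w S]
hywhywhhSwSwS ⇒ hywhywhhywSwS   [S → y]
hywhywhhywSwS ⇒ hywhywhhywywS   [S → y]
hywhywhhywywS ⇒ hywhywhhywywy   [S → y]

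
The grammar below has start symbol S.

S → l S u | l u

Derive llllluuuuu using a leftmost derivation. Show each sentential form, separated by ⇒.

S ⇒ lSu ⇒ llSuu ⇒ lllSuuu ⇒ llllSuuuu ⇒ llllluuuuu

S ⇒ lSu   [S → l S u]
lSu ⇒ llSuu   [S → l S u]
llSuu ⇒ lllSuuu   [S → l S u]
lllSuuu ⇒ llllSuuuu   [S → l S u]
llllSuuuu ⇒ llllluuuuu   [S → l u]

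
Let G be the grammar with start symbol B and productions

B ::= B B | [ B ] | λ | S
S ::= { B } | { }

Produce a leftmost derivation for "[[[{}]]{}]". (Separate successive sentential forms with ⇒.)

B ⇒ [B] ⇒ [BB] ⇒ [[B]B] ⇒ [[[B]]B] ⇒ [[[S]]B] ⇒ [[[{}]]B] ⇒ [[[{}]]S] ⇒ [[[{}]]{}]

B ⇒ [B]   [B ::= [ B ]]
[B] ⇒ [BB]   [B ::= B B]
[BB] ⇒ [[B]B]   [B ::= [ B ]]
[[B]B] ⇒ [[[B]]B]   [B ::= [ B ]]
[[[B]]B] ⇒ [[[S]]B]   [B ::= S]
[[[S]]B] ⇒ [[[{}]]B]   [S ::= { }]
[[[{}]]B] ⇒ [[[{}]]S]   [B ::= S]
[[[{}]]S] ⇒ [[[{}]]{}]   [S ::= { }]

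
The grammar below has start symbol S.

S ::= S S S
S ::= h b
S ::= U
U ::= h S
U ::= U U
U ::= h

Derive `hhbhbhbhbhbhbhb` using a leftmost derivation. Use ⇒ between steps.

S⇒SSS⇒SSSSS⇒USSSS⇒hSSSSS⇒hSSSSSSS⇒hhbSSSSSS⇒hhbhbSSSSS⇒hhbhbhbSSSS⇒hhbhbhbhbSSS⇒hhbhbhbhbhbSS⇒hhbhbhbhbhbhbS⇒hhbhbhbhbhbhbhb

S ⇒ SSS   [S ::= S S S]
SSS ⇒ SSSSS   [S ::= S S S]
SSSSS ⇒ USSSS   [S ::= U]
USSSS ⇒ hSSSSS   [U ::= h S]
hSSSSS ⇒ hSSSSSSS   [S ::= S S S]
hSSSSSSS ⇒ hhbSSSSSS   [S ::= h b]
hhbSSSSSS ⇒ hhbhbSSSSS   [S ::= h b]
hhbhbSSSSS ⇒ hhbhbhbSSSS   [S ::= h b]
hhbhbhbSSSS ⇒ hhbhbhbhbSSS   [S ::= h b]
hhbhbhbhbSSS ⇒ hhbhbhbhbhbSS   [S ::= h b]
hhbhbhbhbhbSS ⇒ hhbhbhbhbhbhbS   [S ::= h b]
hhbhbhbhbhbhbS ⇒ hhbhbhbhbhbhbhb   [S ::= h b]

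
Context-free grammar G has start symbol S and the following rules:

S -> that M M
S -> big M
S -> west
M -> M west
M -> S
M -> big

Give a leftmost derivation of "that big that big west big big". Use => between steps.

S => that M M => that S M => that big M M => that big S M => that big that M M M => that big that M west M M => that big that big west M M => that big that big west big M => that big that big west big big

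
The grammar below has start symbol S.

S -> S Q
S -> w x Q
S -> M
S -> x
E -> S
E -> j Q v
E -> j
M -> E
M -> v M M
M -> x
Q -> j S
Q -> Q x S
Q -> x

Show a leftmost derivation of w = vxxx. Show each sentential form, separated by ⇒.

S ⇒ SQ ⇒ MQ ⇒ vMMQ ⇒ vxMQ ⇒ vxxQ ⇒ vxxx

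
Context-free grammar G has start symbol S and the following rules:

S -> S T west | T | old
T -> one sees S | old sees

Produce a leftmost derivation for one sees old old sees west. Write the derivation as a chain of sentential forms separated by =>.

S => T => one sees S => one sees S T west => one sees old T west => one sees old old sees west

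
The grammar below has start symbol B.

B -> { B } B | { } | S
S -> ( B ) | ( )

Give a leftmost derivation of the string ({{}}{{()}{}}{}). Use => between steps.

B => S => (B) => ({B}B) => ({{}}B) => ({{}}{B}B) => ({{}}{{B}B}B) => ({{}}{{S}B}B) => ({{}}{{()}B}B) => ({{}}{{()}{}}B) => ({{}}{{()}{}}{})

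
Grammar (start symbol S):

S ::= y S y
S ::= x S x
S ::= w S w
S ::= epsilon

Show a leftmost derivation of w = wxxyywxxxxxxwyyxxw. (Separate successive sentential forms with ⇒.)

S ⇒ wSw ⇒ wxSxw ⇒ wxxSxxw ⇒ wxxySyxxw ⇒ wxxyySyyxxw ⇒ wxxyywSwyyxxw ⇒ wxxyywxSxwyyxxw ⇒ wxxyywxxSxxwyyxxw ⇒ wxxyywxxxSxxxwyyxxw ⇒ wxxyywxxxxxxwyyxxw

S ⇒ wSw   [S ::= w S w]
wSw ⇒ wxSxw   [S ::= x S x]
wxSxw ⇒ wxxSxxw   [S ::= x S x]
wxxSxxw ⇒ wxxySyxxw   [S ::= y S y]
wxxySyxxw ⇒ wxxyySyyxxw   [S ::= y S y]
wxxyySyyxxw ⇒ wxxyywSwyyxxw   [S ::= w S w]
wxxyywSwyyxxw ⇒ wxxyywxSxwyyxxw   [S ::= x S x]
wxxyywxSxwyyxxw ⇒ wxxyywxxSxxwyyxxw   [S ::= x S x]
wxxyywxxSxxwyyxxw ⇒ wxxyywxxxSxxxwyyxxw   [S ::= x S x]
wxxyywxxxSxxxwyyxxw ⇒ wxxyywxxxxxxwyyxxw   [S ::= epsilon]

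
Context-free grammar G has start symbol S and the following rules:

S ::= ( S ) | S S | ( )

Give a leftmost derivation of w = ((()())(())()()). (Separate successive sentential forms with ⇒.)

S ⇒ (S)   [S ::= ( S )]
(S) ⇒ (SS)   [S ::= S S]
(SS) ⇒ (SSS)   [S ::= S S]
(SSS) ⇒ (SSSS)   [S ::= S S]
(SSSS) ⇒ ((S)SSS)   [S ::= ( S )]
((S)SSS) ⇒ ((SS)SSS)   [S ::= S S]
((SS)SSS) ⇒ ((()S)SSS)   [S ::= ( )]
((()S)SSS) ⇒ ((()())SSS)   [S ::= ( )]
((()())SSS) ⇒ ((()())(S)SS)   [S ::= ( S )]
((()())(S)SS) ⇒ ((()())(())SS)   [S ::= ( )]
((()())(())SS) ⇒ ((()())(())()S)   [S ::= ( )]
((()())(())()S) ⇒ ((()())(())()())   [S ::= ( )]

S ⇒ (S) ⇒ (SS) ⇒ (SSS) ⇒ (SSSS) ⇒ ((S)SSS) ⇒ ((SS)SSS) ⇒ ((()S)SSS) ⇒ ((()())SSS) ⇒ ((()())(S)SS) ⇒ ((()())(())SS) ⇒ ((()())(())()S) ⇒ ((()())(())()())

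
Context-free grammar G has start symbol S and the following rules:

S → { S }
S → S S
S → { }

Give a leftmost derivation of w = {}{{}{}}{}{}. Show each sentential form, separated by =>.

S => SS => {}S => {}SS => {}SSS => {}{S}SS => {}{SS}SS => {}{{}S}SS => {}{{}{}}SS => {}{{}{}}{}S => {}{{}{}}{}{}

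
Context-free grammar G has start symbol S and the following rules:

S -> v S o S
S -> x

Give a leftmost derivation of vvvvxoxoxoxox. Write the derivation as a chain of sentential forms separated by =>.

S=>vSoS=>vvSoSoS=>vvvSoSoSoS=>vvvvSoSoSoSoS=>vvvvxoSoSoSoS=>vvvvxoxoSoSoS=>vvvvxoxoxoSoS=>vvvvxoxoxoxoS=>vvvvxoxoxoxox

S => vSoS   [S -> v S o S]
vSoS => vvSoSoS   [S -> v S o S]
vvSoSoS => vvvSoSoSoS   [S -> v S o S]
vvvSoSoSoS => vvvvSoSoSoSoS   [S -> v S o S]
vvvvSoSoSoSoS => vvvvxoSoSoSoS   [S -> x]
vvvvxoSoSoSoS => vvvvxoxoSoSoS   [S -> x]
vvvvxoxoSoSoS => vvvvxoxoxoSoS   [S -> x]
vvvvxoxoxoSoS => vvvvxoxoxoxoS   [S -> x]
vvvvxoxoxoxoS => vvvvxoxoxoxox   [S -> x]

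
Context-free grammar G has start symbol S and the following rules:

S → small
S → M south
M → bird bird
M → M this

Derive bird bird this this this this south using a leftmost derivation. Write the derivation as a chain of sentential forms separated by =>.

S => M south => M this south => M this this south => M this this this south => M this this this this south => bird bird this this this this south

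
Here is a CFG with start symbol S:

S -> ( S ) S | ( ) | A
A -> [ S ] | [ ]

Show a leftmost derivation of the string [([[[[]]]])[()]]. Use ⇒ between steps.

S ⇒ A   [S -> A]
A ⇒ [S]   [A -> [ S ]]
[S] ⇒ [(S)S]   [S -> ( S ) S]
[(S)S] ⇒ [(A)S]   [S -> A]
[(A)S] ⇒ [([S])S]   [A -> [ S ]]
[([S])S] ⇒ [([A])S]   [S -> A]
[([A])S] ⇒ [([[S]])S]   [A -> [ S ]]
[([[S]])S] ⇒ [([[A]])S]   [S -> A]
[([[A]])S] ⇒ [([[[S]]])S]   [A -> [ S ]]
[([[[S]]])S] ⇒ [([[[A]]])S]   [S -> A]
[([[[A]]])S] ⇒ [([[[[]]]])S]   [A -> [ ]]
[([[[[]]]])S] ⇒ [([[[[]]]])A]   [S -> A]
[([[[[]]]])A] ⇒ [([[[[]]]])[S]]   [A -> [ S ]]
[([[[[]]]])[S]] ⇒ [([[[[]]]])[()]]   [S -> ( )]

S ⇒ A ⇒ [S] ⇒ [(S)S] ⇒ [(A)S] ⇒ [([S])S] ⇒ [([A])S] ⇒ [([[S]])S] ⇒ [([[A]])S] ⇒ [([[[S]]])S] ⇒ [([[[A]]])S] ⇒ [([[[[]]]])S] ⇒ [([[[[]]]])A] ⇒ [([[[[]]]])[S]] ⇒ [([[[[]]]])[()]]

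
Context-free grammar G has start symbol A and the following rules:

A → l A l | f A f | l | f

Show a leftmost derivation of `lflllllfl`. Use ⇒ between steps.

A⇒lAl⇒lfAfl⇒lflAlfl⇒lfllAllfl⇒lflllllfl

A ⇒ lAl   [A → l A l]
lAl ⇒ lfAfl   [A → f A f]
lfAfl ⇒ lflAlfl   [A → l A l]
lflAlfl ⇒ lfllAllfl   [A → l A l]
lfllAllfl ⇒ lflllllfl   [A → l]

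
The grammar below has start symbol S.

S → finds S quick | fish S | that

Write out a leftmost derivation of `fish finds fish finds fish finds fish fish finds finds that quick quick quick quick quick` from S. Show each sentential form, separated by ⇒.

S ⇒ fish S ⇒ fish finds S quick ⇒ fish finds fish S quick ⇒ fish finds fish finds S quick quick ⇒ fish finds fish finds fish S quick quick ⇒ fish finds fish finds fish finds S quick quick quick ⇒ fish finds fish finds fish finds fish S quick quick quick ⇒ fish finds fish finds fish finds fish fish S quick quick quick ⇒ fish finds fish finds fish finds fish fish finds S quick quick quick quick ⇒ fish finds fish finds fish finds fish fish finds finds S quick quick quick quick quick ⇒ fish finds fish finds fish finds fish fish finds finds that quick quick quick quick quick

S ⇒ fish S   [S → fish S]
fish S ⇒ fish finds S quick   [S → finds S quick]
fish finds S quick ⇒ fish finds fish S quick   [S → fish S]
fish finds fish S quick ⇒ fish finds fish finds S quick quick   [S → finds S quick]
fish finds fish finds S quick quick ⇒ fish finds fish finds fish S quick quick   [S → fish S]
fish finds fish finds fish S quick quick ⇒ fish finds fish finds fish finds S quick quick quick   [S → finds S quick]
fish finds fish finds fish finds S quick quick quick ⇒ fish finds fish finds fish finds fish S quick quick quick   [S → fish S]
fish finds fish finds fish finds fish S quick quick quick ⇒ fish finds fish finds fish finds fish fish S quick quick quick   [S → fish S]
fish finds fish finds fish finds fish fish S quick quick quick ⇒ fish finds fish finds fish finds fish fish finds S quick quick quick quick   [S → finds S quick]
fish finds fish finds fish finds fish fish finds S quick quick quick quick ⇒ fish finds fish finds fish finds fish fish finds finds S quick quick quick quick quick   [S → finds S quick]
fish finds fish finds fish finds fish fish finds finds S quick quick quick quick quick ⇒ fish finds fish finds fish finds fish fish finds finds that quick quick quick quick quick   [S → that]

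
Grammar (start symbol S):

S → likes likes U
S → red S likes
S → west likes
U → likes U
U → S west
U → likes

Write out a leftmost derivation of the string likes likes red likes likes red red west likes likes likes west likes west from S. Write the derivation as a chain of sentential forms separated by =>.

S => likes likes U => likes likes S west => likes likes red S likes west => likes likes red likes likes U likes west => likes likes red likes likes S west likes west => likes likes red likes likes red S likes west likes west => likes likes red likes likes red red S likes likes west likes west => likes likes red likes likes red red west likes likes likes west likes west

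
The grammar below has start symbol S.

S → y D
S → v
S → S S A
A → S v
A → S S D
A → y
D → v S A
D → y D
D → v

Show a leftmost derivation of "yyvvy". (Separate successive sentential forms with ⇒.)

S⇒SSA⇒yDSA⇒yyDSA⇒yyvSA⇒yyvvA⇒yyvvy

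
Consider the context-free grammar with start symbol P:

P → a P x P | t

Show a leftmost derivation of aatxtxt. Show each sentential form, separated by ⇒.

P ⇒ aPxP ⇒ aaPxPxP ⇒ aatxPxP ⇒ aatxtxP ⇒ aatxtxt

P ⇒ aPxP   [P → a P x P]
aPxP ⇒ aaPxPxP   [P → a P x P]
aaPxPxP ⇒ aatxPxP   [P → t]
aatxPxP ⇒ aatxtxP   [P → t]
aatxtxP ⇒ aatxtxt   [P → t]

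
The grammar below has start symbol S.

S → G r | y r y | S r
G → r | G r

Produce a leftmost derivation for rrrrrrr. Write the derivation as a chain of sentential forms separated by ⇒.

S ⇒ Gr ⇒ Grr ⇒ Grrr ⇒ Grrrr ⇒ Grrrrr ⇒ Grrrrrr ⇒ rrrrrrr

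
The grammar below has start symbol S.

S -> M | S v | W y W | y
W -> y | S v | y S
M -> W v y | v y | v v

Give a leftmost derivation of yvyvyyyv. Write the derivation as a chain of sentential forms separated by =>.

S => WyW => ySyW => ySvyW => yMvyW => yvyvyW => yvyvyyS => yvyvyySv => yvyvyyyv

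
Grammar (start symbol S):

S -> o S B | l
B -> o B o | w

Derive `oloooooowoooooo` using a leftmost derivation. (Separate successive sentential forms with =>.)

S => oSB => olB => oloBo => olooBoo => oloooBooo => olooooBoooo => oloooooBooooo => olooooooBoooooo => oloooooowoooooo

S => oSB   [S -> o S B]
oSB => olB   [S -> l]
olB => oloBo   [B -> o B o]
oloBo => olooBoo   [B -> o B o]
olooBoo => oloooBooo   [B -> o B o]
oloooBooo => olooooBoooo   [B -> o B o]
olooooBoooo => oloooooBooooo   [B -> o B o]
oloooooBooooo => olooooooBoooooo   [B -> o B o]
olooooooBoooooo => oloooooowoooooo   [B -> w]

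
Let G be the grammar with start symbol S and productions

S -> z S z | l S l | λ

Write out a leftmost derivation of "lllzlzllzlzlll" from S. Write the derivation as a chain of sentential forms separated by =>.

S => lSl => llSll => lllSlll => lllzSzlll => lllzlSlzlll => lllzlzSzlzlll => lllzlzlSlzlzlll => lllzlzllzlzlll

S => lSl   [S -> l S l]
lSl => llSll   [S -> l S l]
llSll => lllSlll   [S -> l S l]
lllSlll => lllzSzlll   [S -> z S z]
lllzSzlll => lllzlSlzlll   [S -> l S l]
lllzlSlzlll => lllzlzSzlzlll   [S -> z S z]
lllzlzSzlzlll => lllzlzlSlzlzlll   [S -> l S l]
lllzlzlSlzlzlll => lllzlzllzlzlll   [S -> λ]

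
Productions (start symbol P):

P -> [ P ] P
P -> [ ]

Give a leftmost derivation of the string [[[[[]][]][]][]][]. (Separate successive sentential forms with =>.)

P => [P]P => [[P]P]P => [[[P]P]P]P => [[[[P]P]P]P]P => [[[[[]]P]P]P]P => [[[[[]][]]P]P]P => [[[[[]][]][]]P]P => [[[[[]][]][]][]]P => [[[[[]][]][]][]][]

P => [P]P   [P -> [ P ] P]
[P]P => [[P]P]P   [P -> [ P ] P]
[[P]P]P => [[[P]P]P]P   [P -> [ P ] P]
[[[P]P]P]P => [[[[P]P]P]P]P   [P -> [ P ] P]
[[[[P]P]P]P]P => [[[[[]]P]P]P]P   [P -> [ ]]
[[[[[]]P]P]P]P => [[[[[]][]]P]P]P   [P -> [ ]]
[[[[[]][]]P]P]P => [[[[[]][]][]]P]P   [P -> [ ]]
[[[[[]][]][]]P]P => [[[[[]][]][]][]]P   [P -> [ ]]
[[[[[]][]][]][]]P => [[[[[]][]][]][]][]   [P -> [ ]]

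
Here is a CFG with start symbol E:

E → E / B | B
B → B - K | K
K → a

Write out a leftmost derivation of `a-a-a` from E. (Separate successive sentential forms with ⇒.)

E ⇒ B ⇒ B-K ⇒ B-K-K ⇒ K-K-K ⇒ a-K-K ⇒ a-a-K ⇒ a-a-a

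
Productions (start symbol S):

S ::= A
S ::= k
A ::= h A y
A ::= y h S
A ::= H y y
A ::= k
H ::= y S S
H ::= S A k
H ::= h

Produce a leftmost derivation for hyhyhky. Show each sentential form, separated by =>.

S => A   [S ::= A]
A => hAy   [A ::= h A y]
hAy => hyhSy   [A ::= y h S]
hyhSy => hyhAy   [S ::= A]
hyhAy => hyhyhSy   [A ::= y h S]
hyhyhSy => hyhyhky   [S ::= k]

S => A => hAy => hyhSy => hyhAy => hyhyhSy => hyhyhky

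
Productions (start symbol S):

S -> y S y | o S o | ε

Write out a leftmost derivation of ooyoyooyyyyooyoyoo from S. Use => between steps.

S => oSo   [S -> o S o]
oSo => ooSoo   [S -> o S o]
ooSoo => ooySyoo   [S -> y S y]
ooySyoo => ooyoSoyoo   [S -> o S o]
ooyoSoyoo => ooyoySyoyoo   [S -> y S y]
ooyoySyoyoo => ooyoyoSoyoyoo   [S -> o S o]
ooyoyoSoyoyoo => ooyoyooSooyoyoo   [S -> o S o]
ooyoyooSooyoyoo => ooyoyooySyooyoyoo   [S -> y S y]
ooyoyooySyooyoyoo => ooyoyooyySyyooyoyoo   [S -> y S y]
ooyoyooyySyyooyoyoo => ooyoyooyyyyooyoyoo   [S -> ε]

S=>oSo=>ooSoo=>ooySyoo=>ooyoSoyoo=>ooyoySyoyoo=>ooyoyoSoyoyoo=>ooyoyooSooyoyoo=>ooyoyooySyooyoyoo=>ooyoyooyySyyooyoyoo=>ooyoyooyyyyooyoyoo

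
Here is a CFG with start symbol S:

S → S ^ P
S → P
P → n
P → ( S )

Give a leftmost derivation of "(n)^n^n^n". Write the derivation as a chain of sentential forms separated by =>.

S => S^P => S^P^P => S^P^P^P => P^P^P^P => (S)^P^P^P => (P)^P^P^P => (n)^P^P^P => (n)^n^P^P => (n)^n^n^P => (n)^n^n^n

S => S^P   [S → S ^ P]
S^P => S^P^P   [S → S ^ P]
S^P^P => S^P^P^P   [S → S ^ P]
S^P^P^P => P^P^P^P   [S → P]
P^P^P^P => (S)^P^P^P   [P → ( S )]
(S)^P^P^P => (P)^P^P^P   [S → P]
(P)^P^P^P => (n)^P^P^P   [P → n]
(n)^P^P^P => (n)^n^P^P   [P → n]
(n)^n^P^P => (n)^n^n^P   [P → n]
(n)^n^n^P => (n)^n^n^n   [P → n]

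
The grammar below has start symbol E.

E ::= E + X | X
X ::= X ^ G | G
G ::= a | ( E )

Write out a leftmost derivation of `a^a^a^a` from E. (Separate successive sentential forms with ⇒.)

E ⇒ X   [E ::= X]
X ⇒ X^G   [X ::= X ^ G]
X^G ⇒ X^G^G   [X ::= X ^ G]
X^G^G ⇒ X^G^G^G   [X ::= X ^ G]
X^G^G^G ⇒ G^G^G^G   [X ::= G]
G^G^G^G ⇒ a^G^G^G   [G ::= a]
a^G^G^G ⇒ a^a^G^G   [G ::= a]
a^a^G^G ⇒ a^a^a^G   [G ::= a]
a^a^a^G ⇒ a^a^a^a   [G ::= a]

E ⇒ X ⇒ X^G ⇒ X^G^G ⇒ X^G^G^G ⇒ G^G^G^G ⇒ a^G^G^G ⇒ a^a^G^G ⇒ a^a^a^G ⇒ a^a^a^a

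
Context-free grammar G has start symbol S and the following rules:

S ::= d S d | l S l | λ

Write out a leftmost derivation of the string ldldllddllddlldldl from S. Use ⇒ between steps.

S ⇒ lSl ⇒ ldSdl ⇒ ldlSldl ⇒ ldldSdldl ⇒ ldldlSldldl ⇒ ldldllSlldldl ⇒ ldldlldSdlldldl ⇒ ldldllddSddlldldl ⇒ ldldllddlSlddlldldl ⇒ ldldllddllddlldldl

S ⇒ lSl   [S ::= l S l]
lSl ⇒ ldSdl   [S ::= d S d]
ldSdl ⇒ ldlSldl   [S ::= l S l]
ldlSldl ⇒ ldldSdldl   [S ::= d S d]
ldldSdldl ⇒ ldldlSldldl   [S ::= l S l]
ldldlSldldl ⇒ ldldllSlldldl   [S ::= l S l]
ldldllSlldldl ⇒ ldldlldSdlldldl   [S ::= d S d]
ldldlldSdlldldl ⇒ ldldllddSddlldldl   [S ::= d S d]
ldldllddSddlldldl ⇒ ldldllddlSlddlldldl   [S ::= l S l]
ldldllddlSlddlldldl ⇒ ldldllddllddlldldl   [S ::= λ]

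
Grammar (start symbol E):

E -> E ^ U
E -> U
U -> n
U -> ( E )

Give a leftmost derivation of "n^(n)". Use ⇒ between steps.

E ⇒ E^U   [E -> E ^ U]
E^U ⇒ U^U   [E -> U]
U^U ⇒ n^U   [U -> n]
n^U ⇒ n^(E)   [U -> ( E )]
n^(E) ⇒ n^(U)   [E -> U]
n^(U) ⇒ n^(n)   [U -> n]

E⇒E^U⇒U^U⇒n^U⇒n^(E)⇒n^(U)⇒n^(n)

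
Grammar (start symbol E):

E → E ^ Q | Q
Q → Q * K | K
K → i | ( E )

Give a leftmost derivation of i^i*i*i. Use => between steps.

E => E^Q => Q^Q => K^Q => i^Q => i^Q*K => i^Q*K*K => i^K*K*K => i^i*K*K => i^i*i*K => i^i*i*i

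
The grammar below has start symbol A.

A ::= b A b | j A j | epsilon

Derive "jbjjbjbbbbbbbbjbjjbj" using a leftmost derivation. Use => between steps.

A => jAj => jbAbj => jbjAjbj => jbjjAjjbj => jbjjbAbjjbj => jbjjbjAjbjjbj => jbjjbjbAbjbjjbj => jbjjbjbbAbbjbjjbj => jbjjbjbbbAbbbjbjjbj => jbjjbjbbbbAbbbbjbjjbj => jbjjbjbbbbbbbbjbjjbj

A => jAj   [A ::= j A j]
jAj => jbAbj   [A ::= b A b]
jbAbj => jbjAjbj   [A ::= j A j]
jbjAjbj => jbjjAjjbj   [A ::= j A j]
jbjjAjjbj => jbjjbAbjjbj   [A ::= b A b]
jbjjbAbjjbj => jbjjbjAjbjjbj   [A ::= j A j]
jbjjbjAjbjjbj => jbjjbjbAbjbjjbj   [A ::= b A b]
jbjjbjbAbjbjjbj => jbjjbjbbAbbjbjjbj   [A ::= b A b]
jbjjbjbbAbbjbjjbj => jbjjbjbbbAbbbjbjjbj   [A ::= b A b]
jbjjbjbbbAbbbjbjjbj => jbjjbjbbbbAbbbbjbjjbj   [A ::= b A b]
jbjjbjbbbbAbbbbjbjjbj => jbjjbjbbbbbbbbjbjjbj   [A ::= epsilon]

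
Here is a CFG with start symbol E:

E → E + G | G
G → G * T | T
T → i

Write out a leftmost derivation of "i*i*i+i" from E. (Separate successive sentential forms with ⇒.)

E⇒E+G⇒G+G⇒G*T+G⇒G*T*T+G⇒T*T*T+G⇒i*T*T+G⇒i*i*T+G⇒i*i*i+G⇒i*i*i+T⇒i*i*i+i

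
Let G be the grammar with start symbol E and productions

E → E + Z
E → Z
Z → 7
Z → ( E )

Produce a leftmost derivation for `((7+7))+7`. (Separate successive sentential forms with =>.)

E => E+Z => Z+Z => (E)+Z => (Z)+Z => ((E))+Z => ((E+Z))+Z => ((Z+Z))+Z => ((7+Z))+Z => ((7+7))+Z => ((7+7))+7

E => E+Z   [E → E + Z]
E+Z => Z+Z   [E → Z]
Z+Z => (E)+Z   [Z → ( E )]
(E)+Z => (Z)+Z   [E → Z]
(Z)+Z => ((E))+Z   [Z → ( E )]
((E))+Z => ((E+Z))+Z   [E → E + Z]
((E+Z))+Z => ((Z+Z))+Z   [E → Z]
((Z+Z))+Z => ((7+Z))+Z   [Z → 7]
((7+Z))+Z => ((7+7))+Z   [Z → 7]
((7+7))+Z => ((7+7))+7   [Z → 7]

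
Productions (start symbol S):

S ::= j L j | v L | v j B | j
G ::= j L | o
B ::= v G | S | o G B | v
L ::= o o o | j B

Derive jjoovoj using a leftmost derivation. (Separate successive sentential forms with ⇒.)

S ⇒ jLj   [S ::= j L j]
jLj ⇒ jjBj   [L ::= j B]
jjBj ⇒ jjoGBj   [B ::= o G B]
jjoGBj ⇒ jjooBj   [G ::= o]
jjooBj ⇒ jjoovGj   [B ::= v G]
jjoovGj ⇒ jjoovoj   [G ::= o]

S ⇒ jLj ⇒ jjBj ⇒ jjoGBj ⇒ jjooBj ⇒ jjoovGj ⇒ jjoovoj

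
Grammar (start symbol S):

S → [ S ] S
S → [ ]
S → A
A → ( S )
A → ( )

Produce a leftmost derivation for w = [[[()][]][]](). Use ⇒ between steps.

S ⇒ [S]S ⇒ [[S]S]S ⇒ [[[S]S]S]S ⇒ [[[A]S]S]S ⇒ [[[()]S]S]S ⇒ [[[()][]]S]S ⇒ [[[()][]][]]S ⇒ [[[()][]][]]A ⇒ [[[()][]][]]()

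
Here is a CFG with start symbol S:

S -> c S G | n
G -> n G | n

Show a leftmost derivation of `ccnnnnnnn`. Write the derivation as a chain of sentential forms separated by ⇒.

S ⇒ cSG   [S -> c S G]
cSG ⇒ ccSGG   [S -> c S G]
ccSGG ⇒ ccnGG   [S -> n]
ccnGG ⇒ ccnnGG   [G -> n G]
ccnnGG ⇒ ccnnnGG   [G -> n G]
ccnnnGG ⇒ ccnnnnGG   [G -> n G]
ccnnnnGG ⇒ ccnnnnnG   [G -> n]
ccnnnnnG ⇒ ccnnnnnnG   [G -> n G]
ccnnnnnnG ⇒ ccnnnnnnn   [G -> n]

S⇒cSG⇒ccSGG⇒ccnGG⇒ccnnGG⇒ccnnnGG⇒ccnnnnGG⇒ccnnnnnG⇒ccnnnnnnG⇒ccnnnnnnn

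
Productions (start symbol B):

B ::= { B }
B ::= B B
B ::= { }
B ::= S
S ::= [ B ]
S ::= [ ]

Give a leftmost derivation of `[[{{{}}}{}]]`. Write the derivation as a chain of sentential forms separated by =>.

B => S => [B] => [S] => [[B]] => [[BB]] => [[{B}B]] => [[{{B}}B]] => [[{{{}}}B]] => [[{{{}}}{}]]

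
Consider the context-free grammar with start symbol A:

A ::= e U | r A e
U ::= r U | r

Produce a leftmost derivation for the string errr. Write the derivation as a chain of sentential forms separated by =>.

A => eU   [A ::= e U]
eU => erU   [U ::= r U]
erU => errU   [U ::= r U]
errU => errr   [U ::= r]

A => eU => erU => errU => errr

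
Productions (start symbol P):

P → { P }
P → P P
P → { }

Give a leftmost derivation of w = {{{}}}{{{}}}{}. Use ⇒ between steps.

P ⇒ PP   [P → P P]
PP ⇒ PPP   [P → P P]
PPP ⇒ {P}PP   [P → { P }]
{P}PP ⇒ {{P}}PP   [P → { P }]
{{P}}PP ⇒ {{{}}}PP   [P → { }]
{{{}}}PP ⇒ {{{}}}{P}P   [P → { P }]
{{{}}}{P}P ⇒ {{{}}}{{P}}P   [P → { P }]
{{{}}}{{P}}P ⇒ {{{}}}{{{}}}P   [P → { }]
{{{}}}{{{}}}P ⇒ {{{}}}{{{}}}{}   [P → { }]

P⇒PP⇒PPP⇒{P}PP⇒{{P}}PP⇒{{{}}}PP⇒{{{}}}{P}P⇒{{{}}}{{P}}P⇒{{{}}}{{{}}}P⇒{{{}}}{{{}}}{}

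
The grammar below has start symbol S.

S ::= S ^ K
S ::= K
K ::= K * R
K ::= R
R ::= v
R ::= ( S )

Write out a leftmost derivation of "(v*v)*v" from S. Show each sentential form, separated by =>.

S => K   [S ::= K]
K => K*R   [K ::= K * R]
K*R => R*R   [K ::= R]
R*R => (S)*R   [R ::= ( S )]
(S)*R => (K)*R   [S ::= K]
(K)*R => (K*R)*R   [K ::= K * R]
(K*R)*R => (R*R)*R   [K ::= R]
(R*R)*R => (v*R)*R   [R ::= v]
(v*R)*R => (v*v)*R   [R ::= v]
(v*v)*R => (v*v)*v   [R ::= v]

S => K => K*R => R*R => (S)*R => (K)*R => (K*R)*R => (R*R)*R => (v*R)*R => (v*v)*R => (v*v)*v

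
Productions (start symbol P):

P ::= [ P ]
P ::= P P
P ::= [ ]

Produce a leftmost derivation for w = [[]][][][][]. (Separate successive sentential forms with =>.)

P => PP => PPP => PPPP => PPPPP => [P]PPPP => [[]]PPPP => [[]][]PPP => [[]][][]PP => [[]][][][]P => [[]][][][][]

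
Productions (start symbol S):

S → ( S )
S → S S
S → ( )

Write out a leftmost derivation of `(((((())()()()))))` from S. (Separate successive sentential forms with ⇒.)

S ⇒ (S)   [S → ( S )]
(S) ⇒ ((S))   [S → ( S )]
((S)) ⇒ (((S)))   [S → ( S )]
(((S))) ⇒ ((((S))))   [S → ( S )]
((((S)))) ⇒ ((((SS))))   [S → S S]
((((SS)))) ⇒ ((((SSS))))   [S → S S]
((((SSS)))) ⇒ ((((SSSS))))   [S → S S]
((((SSSS)))) ⇒ (((((S)SSS))))   [S → ( S )]
(((((S)SSS)))) ⇒ (((((())SSS))))   [S → ( )]
(((((())SSS)))) ⇒ (((((())()SS))))   [S → ( )]
(((((())()SS)))) ⇒ (((((())()()S))))   [S → ( )]
(((((())()()S)))) ⇒ (((((())()()()))))   [S → ( )]

S ⇒ (S) ⇒ ((S)) ⇒ (((S))) ⇒ ((((S)))) ⇒ ((((SS)))) ⇒ ((((SSS)))) ⇒ ((((SSSS)))) ⇒ (((((S)SSS)))) ⇒ (((((())SSS)))) ⇒ (((((())()SS)))) ⇒ (((((())()()S)))) ⇒ (((((())()()()))))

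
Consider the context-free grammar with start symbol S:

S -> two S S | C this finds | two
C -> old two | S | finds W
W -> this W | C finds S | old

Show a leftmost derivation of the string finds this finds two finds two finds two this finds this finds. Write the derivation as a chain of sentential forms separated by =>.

S => C this finds => S this finds => C this finds this finds => finds W this finds this finds => finds this W this finds this finds => finds this C finds S this finds this finds => finds this finds W finds S this finds this finds => finds this finds C finds S finds S this finds this finds => finds this finds S finds S finds S this finds this finds => finds this finds two finds S finds S this finds this finds => finds this finds two finds two finds S this finds this finds => finds this finds two finds two finds two this finds this finds

S => C this finds   [S -> C this finds]
C this finds => S this finds   [C -> S]
S this finds => C this finds this finds   [S -> C this finds]
C this finds this finds => finds W this finds this finds   [C -> finds W]
finds W this finds this finds => finds this W this finds this finds   [W -> this W]
finds this W this finds this finds => finds this C finds S this finds this finds   [W -> C finds S]
finds this C finds S this finds this finds => finds this finds W finds S this finds this finds   [C -> finds W]
finds this finds W finds S this finds this finds => finds this finds C finds S finds S this finds this finds   [W -> C finds S]
finds this finds C finds S finds S this finds this finds => finds this finds S finds S finds S this finds this finds   [C -> S]
finds this finds S finds S finds S this finds this finds => finds this finds two finds S finds S this finds this finds   [S -> two]
finds this finds two finds S finds S this finds this finds => finds this finds two finds two finds S this finds this finds   [S -> two]
finds this finds two finds two finds S this finds this finds => finds this finds two finds two finds two this finds this finds   [S -> two]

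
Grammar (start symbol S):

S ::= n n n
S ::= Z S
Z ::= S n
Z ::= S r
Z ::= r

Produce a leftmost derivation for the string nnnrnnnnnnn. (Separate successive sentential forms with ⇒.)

S ⇒ ZS ⇒ SrS ⇒ nnnrS ⇒ nnnrZS ⇒ nnnrSnS ⇒ nnnrnnnnS ⇒ nnnrnnnnnnn

S ⇒ ZS   [S ::= Z S]
ZS ⇒ SrS   [Z ::= S r]
SrS ⇒ nnnrS   [S ::= n n n]
nnnrS ⇒ nnnrZS   [S ::= Z S]
nnnrZS ⇒ nnnrSnS   [Z ::= S n]
nnnrSnS ⇒ nnnrnnnnS   [S ::= n n n]
nnnrnnnnS ⇒ nnnrnnnnnnn   [S ::= n n n]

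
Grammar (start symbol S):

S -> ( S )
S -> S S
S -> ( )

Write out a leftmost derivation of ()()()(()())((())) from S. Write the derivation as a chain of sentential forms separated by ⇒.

S ⇒ SS ⇒ SSS ⇒ ()SS ⇒ ()()S ⇒ ()()SS ⇒ ()()()S ⇒ ()()()SS ⇒ ()()()(S)S ⇒ ()()()(SS)S ⇒ ()()()(()S)S ⇒ ()()()(()())S ⇒ ()()()(()())(S) ⇒ ()()()(()())((S)) ⇒ ()()()(()())((()))

S ⇒ SS   [S -> S S]
SS ⇒ SSS   [S -> S S]
SSS ⇒ ()SS   [S -> ( )]
()SS ⇒ ()()S   [S -> ( )]
()()S ⇒ ()()SS   [S -> S S]
()()SS ⇒ ()()()S   [S -> ( )]
()()()S ⇒ ()()()SS   [S -> S S]
()()()SS ⇒ ()()()(S)S   [S -> ( S )]
()()()(S)S ⇒ ()()()(SS)S   [S -> S S]
()()()(SS)S ⇒ ()()()(()S)S   [S -> ( )]
()()()(()S)S ⇒ ()()()(()())S   [S -> ( )]
()()()(()())S ⇒ ()()()(()())(S)   [S -> ( S )]
()()()(()())(S) ⇒ ()()()(()())((S))   [S -> ( S )]
()()()(()())((S)) ⇒ ()()()(()())((()))   [S -> ( )]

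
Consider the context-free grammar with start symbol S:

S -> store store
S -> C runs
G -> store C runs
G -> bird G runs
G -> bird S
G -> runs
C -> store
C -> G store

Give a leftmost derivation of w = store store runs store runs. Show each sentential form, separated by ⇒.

S ⇒ C runs ⇒ G store runs ⇒ store C runs store runs ⇒ store store runs store runs

S ⇒ C runs   [S -> C runs]
C runs ⇒ G store runs   [C -> G store]
G store runs ⇒ store C runs store runs   [G -> store C runs]
store C runs store runs ⇒ store store runs store runs   [C -> store]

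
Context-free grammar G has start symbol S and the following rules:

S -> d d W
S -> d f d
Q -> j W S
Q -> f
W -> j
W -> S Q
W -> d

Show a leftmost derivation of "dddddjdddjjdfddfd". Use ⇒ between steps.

S ⇒ ddW ⇒ ddSQ ⇒ ddddWQ ⇒ dddddQ ⇒ dddddjWS ⇒ dddddjSQS ⇒ dddddjddWQS ⇒ dddddjdddQS ⇒ dddddjdddjWSS ⇒ dddddjdddjjSS ⇒ dddddjdddjjdfdS ⇒ dddddjdddjjdfddfd

S ⇒ ddW   [S -> d d W]
ddW ⇒ ddSQ   [W -> S Q]
ddSQ ⇒ ddddWQ   [S -> d d W]
ddddWQ ⇒ dddddQ   [W -> d]
dddddQ ⇒ dddddjWS   [Q -> j W S]
dddddjWS ⇒ dddddjSQS   [W -> S Q]
dddddjSQS ⇒ dddddjddWQS   [S -> d d W]
dddddjddWQS ⇒ dddddjdddQS   [W -> d]
dddddjdddQS ⇒ dddddjdddjWSS   [Q -> j W S]
dddddjdddjWSS ⇒ dddddjdddjjSS   [W -> j]
dddddjdddjjSS ⇒ dddddjdddjjdfdS   [S -> d f d]
dddddjdddjjdfdS ⇒ dddddjdddjjdfddfd   [S -> d f d]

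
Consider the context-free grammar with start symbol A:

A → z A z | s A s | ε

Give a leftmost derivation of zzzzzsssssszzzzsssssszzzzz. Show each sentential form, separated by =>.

A => zAz => zzAzz => zzzAzzz => zzzzAzzzz => zzzzzAzzzzz => zzzzzsAszzzzz => zzzzzssAsszzzzz => zzzzzsssAssszzzzz => zzzzzssssAsssszzzzz => zzzzzsssssAssssszzzzz => zzzzzssssssAsssssszzzzz => zzzzzsssssszAzsssssszzzzz => zzzzzsssssszzAzzsssssszzzzz => zzzzzsssssszzzzsssssszzzzz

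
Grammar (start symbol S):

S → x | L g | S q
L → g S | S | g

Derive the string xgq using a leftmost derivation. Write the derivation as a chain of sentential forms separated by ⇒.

S ⇒ Sq ⇒ Lgq ⇒ Sgq ⇒ xgq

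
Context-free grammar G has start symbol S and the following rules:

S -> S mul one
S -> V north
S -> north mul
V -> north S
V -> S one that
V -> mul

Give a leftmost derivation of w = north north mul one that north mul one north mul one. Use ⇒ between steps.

S ⇒ S mul one   [S -> S mul one]
S mul one ⇒ V north mul one   [S -> V north]
V north mul one ⇒ north S north mul one   [V -> north S]
north S north mul one ⇒ north S mul one north mul one   [S -> S mul one]
north S mul one north mul one ⇒ north V north mul one north mul one   [S -> V north]
north V north mul one north mul one ⇒ north S one that north mul one north mul one   [V -> S one that]
north S one that north mul one north mul one ⇒ north north mul one that north mul one north mul one   [S -> north mul]

S ⇒ S mul one ⇒ V north mul one ⇒ north S north mul one ⇒ north S mul one north mul one ⇒ north V north mul one north mul one ⇒ north S one that north mul one north mul one ⇒ north north mul one that north mul one north mul one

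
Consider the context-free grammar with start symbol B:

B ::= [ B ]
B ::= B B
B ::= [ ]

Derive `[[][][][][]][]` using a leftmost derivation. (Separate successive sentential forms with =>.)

B => BB => [B]B => [BB]B => [BBB]B => [BBBB]B => [BBBBB]B => [[]BBBB]B => [[][]BBB]B => [[][][]BB]B => [[][][][]B]B => [[][][][][]]B => [[][][][][]][]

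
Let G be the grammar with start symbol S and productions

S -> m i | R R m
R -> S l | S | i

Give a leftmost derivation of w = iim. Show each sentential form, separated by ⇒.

S ⇒ RRm ⇒ iRm ⇒ iim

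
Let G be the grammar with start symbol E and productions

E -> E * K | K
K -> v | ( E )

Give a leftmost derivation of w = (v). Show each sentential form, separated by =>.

E=>K=>(E)=>(K)=>(v)

E => K   [E -> K]
K => (E)   [K -> ( E )]
(E) => (K)   [E -> K]
(K) => (v)   [K -> v]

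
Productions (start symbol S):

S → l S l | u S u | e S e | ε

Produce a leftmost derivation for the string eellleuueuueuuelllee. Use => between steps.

S=>eSe=>eeSee=>eelSlee=>eellSllee=>eelllSlllee=>eellleSelllee=>eellleuSuelllee=>eellleuuSuuelllee=>eellleuueSeuuelllee=>eellleuueuSueuuelllee=>eellleuueuueuuelllee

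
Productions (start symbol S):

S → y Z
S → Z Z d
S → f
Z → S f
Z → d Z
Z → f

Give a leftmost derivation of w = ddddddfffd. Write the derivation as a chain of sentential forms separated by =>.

S => ZZd   [S → Z Z d]
ZZd => dZZd   [Z → d Z]
dZZd => ddZZd   [Z → d Z]
ddZZd => dddZZd   [Z → d Z]
dddZZd => ddddZZd   [Z → d Z]
ddddZZd => dddddZZd   [Z → d Z]
dddddZZd => ddddddZZd   [Z → d Z]
ddddddZZd => ddddddfZd   [Z → f]
ddddddfZd => ddddddfSfd   [Z → S f]
ddddddfSfd => ddddddfffd   [S → f]

S => ZZd => dZZd => ddZZd => dddZZd => ddddZZd => dddddZZd => ddddddZZd => ddddddfZd => ddddddfSfd => ddddddfffd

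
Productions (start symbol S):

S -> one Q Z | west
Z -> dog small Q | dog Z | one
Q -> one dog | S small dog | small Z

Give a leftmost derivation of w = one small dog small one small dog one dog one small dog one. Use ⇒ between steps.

S ⇒ one Q Z ⇒ one small Z Z ⇒ one small dog small Q Z ⇒ one small dog small S small dog Z ⇒ one small dog small one Q Z small dog Z ⇒ one small dog small one small Z Z small dog Z ⇒ one small dog small one small dog Z Z small dog Z ⇒ one small dog small one small dog one Z small dog Z ⇒ one small dog small one small dog one dog Z small dog Z ⇒ one small dog small one small dog one dog one small dog Z ⇒ one small dog small one small dog one dog one small dog one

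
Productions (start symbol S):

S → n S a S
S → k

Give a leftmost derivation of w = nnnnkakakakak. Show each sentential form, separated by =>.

S => nSaS => nnSaSaS => nnnSaSaSaS => nnnnSaSaSaSaS => nnnnkaSaSaSaS => nnnnkakaSaSaS => nnnnkakakaSaS => nnnnkakakakaS => nnnnkakakakak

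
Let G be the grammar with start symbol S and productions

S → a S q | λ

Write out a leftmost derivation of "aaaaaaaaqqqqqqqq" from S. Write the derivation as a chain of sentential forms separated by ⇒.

S⇒aSq⇒aaSqq⇒aaaSqqq⇒aaaaSqqqq⇒aaaaaSqqqqq⇒aaaaaaSqqqqqq⇒aaaaaaaSqqqqqqq⇒aaaaaaaaSqqqqqqqq⇒aaaaaaaaqqqqqqqq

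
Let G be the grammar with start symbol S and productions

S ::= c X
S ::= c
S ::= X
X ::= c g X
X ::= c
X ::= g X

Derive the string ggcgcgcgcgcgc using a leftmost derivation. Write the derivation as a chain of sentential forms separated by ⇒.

S ⇒ X ⇒ gX ⇒ ggX ⇒ ggcgX ⇒ ggcgcgX ⇒ ggcgcgcgX ⇒ ggcgcgcgcgX ⇒ ggcgcgcgcgcgX ⇒ ggcgcgcgcgcgc

S ⇒ X   [S ::= X]
X ⇒ gX   [X ::= g X]
gX ⇒ ggX   [X ::= g X]
ggX ⇒ ggcgX   [X ::= c g X]
ggcgX ⇒ ggcgcgX   [X ::= c g X]
ggcgcgX ⇒ ggcgcgcgX   [X ::= c g X]
ggcgcgcgX ⇒ ggcgcgcgcgX   [X ::= c g X]
ggcgcgcgcgX ⇒ ggcgcgcgcgcgX   [X ::= c g X]
ggcgcgcgcgcgX ⇒ ggcgcgcgcgcgc   [X ::= c]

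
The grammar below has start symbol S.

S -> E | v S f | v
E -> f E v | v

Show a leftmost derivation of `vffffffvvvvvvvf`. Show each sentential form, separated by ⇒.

S⇒vSf⇒vEf⇒vfEvf⇒vffEvvf⇒vfffEvvvf⇒vffffEvvvvf⇒vfffffEvvvvvf⇒vffffffEvvvvvvf⇒vffffffvvvvvvvf

S ⇒ vSf   [S -> v S f]
vSf ⇒ vEf   [S -> E]
vEf ⇒ vfEvf   [E -> f E v]
vfEvf ⇒ vffEvvf   [E -> f E v]
vffEvvf ⇒ vfffEvvvf   [E -> f E v]
vfffEvvvf ⇒ vffffEvvvvf   [E -> f E v]
vffffEvvvvf ⇒ vfffffEvvvvvf   [E -> f E v]
vfffffEvvvvvf ⇒ vffffffEvvvvvvf   [E -> f E v]
vffffffEvvvvvvf ⇒ vffffffvvvvvvvf   [E -> v]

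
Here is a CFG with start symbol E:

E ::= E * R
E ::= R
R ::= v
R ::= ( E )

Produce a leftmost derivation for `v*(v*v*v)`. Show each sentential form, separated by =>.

E => E*R => R*R => v*R => v*(E) => v*(E*R) => v*(E*R*R) => v*(R*R*R) => v*(v*R*R) => v*(v*v*R) => v*(v*v*v)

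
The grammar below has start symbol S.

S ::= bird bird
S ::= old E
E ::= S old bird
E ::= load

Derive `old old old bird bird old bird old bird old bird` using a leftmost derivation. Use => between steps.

S => old E   [S ::= old E]
old E => old S old bird   [E ::= S old bird]
old S old bird => old old E old bird   [S ::= old E]
old old E old bird => old old S old bird old bird   [E ::= S old bird]
old old S old bird old bird => old old old E old bird old bird   [S ::= old E]
old old old E old bird old bird => old old old S old bird old bird old bird   [E ::= S old bird]
old old old S old bird old bird old bird => old old old bird bird old bird old bird old bird   [S ::= bird bird]

S => old E => old S old bird => old old E old bird => old old S old bird old bird => old old old E old bird old bird => old old old S old bird old bird old bird => old old old bird bird old bird old bird old bird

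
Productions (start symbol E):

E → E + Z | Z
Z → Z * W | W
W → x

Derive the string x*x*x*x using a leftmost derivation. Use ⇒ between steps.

E ⇒ Z ⇒ Z*W ⇒ Z*W*W ⇒ Z*W*W*W ⇒ W*W*W*W ⇒ x*W*W*W ⇒ x*x*W*W ⇒ x*x*x*W ⇒ x*x*x*x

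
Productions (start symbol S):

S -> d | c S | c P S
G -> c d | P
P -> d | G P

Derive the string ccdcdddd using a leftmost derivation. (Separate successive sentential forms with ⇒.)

S ⇒ cPS   [S -> c P S]
cPS ⇒ cGPS   [P -> G P]
cGPS ⇒ ccdPS   [G -> c d]
ccdPS ⇒ ccdGPS   [P -> G P]
ccdGPS ⇒ ccdPPS   [G -> P]
ccdPPS ⇒ ccdGPPS   [P -> G P]
ccdGPPS ⇒ ccdcdPPS   [G -> c d]
ccdcdPPS ⇒ ccdcddPS   [P -> d]
ccdcddPS ⇒ ccdcdddS   [P -> d]
ccdcdddS ⇒ ccdcdddd   [S -> d]

S ⇒ cPS ⇒ cGPS ⇒ ccdPS ⇒ ccdGPS ⇒ ccdPPS ⇒ ccdGPPS ⇒ ccdcdPPS ⇒ ccdcddPS ⇒ ccdcdddS ⇒ ccdcdddd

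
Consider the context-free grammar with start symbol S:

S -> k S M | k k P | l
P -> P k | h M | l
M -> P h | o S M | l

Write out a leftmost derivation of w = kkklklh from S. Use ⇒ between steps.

S⇒kSM⇒kkkPM⇒kkkPkM⇒kkklkM⇒kkklkPh⇒kkklklh

S ⇒ kSM   [S -> k S M]
kSM ⇒ kkkPM   [S -> k k P]
kkkPM ⇒ kkkPkM   [P -> P k]
kkkPkM ⇒ kkklkM   [P -> l]
kkklkM ⇒ kkklkPh   [M -> P h]
kkklkPh ⇒ kkklklh   [P -> l]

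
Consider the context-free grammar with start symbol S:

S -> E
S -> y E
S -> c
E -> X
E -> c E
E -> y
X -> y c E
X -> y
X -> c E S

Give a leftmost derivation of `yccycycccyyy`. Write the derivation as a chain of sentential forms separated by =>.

S => E => X => ycE => yccE => yccX => yccycE => yccycX => yccycycE => yccycycX => yccycyccES => yccycycccES => yccycycccyS => yccycycccyyE => yccycycccyyy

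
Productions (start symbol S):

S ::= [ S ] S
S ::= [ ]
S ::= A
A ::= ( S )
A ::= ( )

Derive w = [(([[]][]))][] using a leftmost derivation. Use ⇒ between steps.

S ⇒ [S]S ⇒ [A]S ⇒ [(S)]S ⇒ [(A)]S ⇒ [((S))]S ⇒ [(([S]S))]S ⇒ [(([[]]S))]S ⇒ [(([[]][]))]S ⇒ [(([[]][]))][]

S ⇒ [S]S   [S ::= [ S ] S]
[S]S ⇒ [A]S   [S ::= A]
[A]S ⇒ [(S)]S   [A ::= ( S )]
[(S)]S ⇒ [(A)]S   [S ::= A]
[(A)]S ⇒ [((S))]S   [A ::= ( S )]
[((S))]S ⇒ [(([S]S))]S   [S ::= [ S ] S]
[(([S]S))]S ⇒ [(([[]]S))]S   [S ::= [ ]]
[(([[]]S))]S ⇒ [(([[]][]))]S   [S ::= [ ]]
[(([[]][]))]S ⇒ [(([[]][]))][]   [S ::= [ ]]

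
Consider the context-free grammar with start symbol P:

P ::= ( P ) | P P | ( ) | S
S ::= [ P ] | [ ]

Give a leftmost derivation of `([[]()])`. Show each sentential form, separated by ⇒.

P⇒(P)⇒(S)⇒([P])⇒([PP])⇒([SP])⇒([[]P])⇒([[]()])

P ⇒ (P)   [P ::= ( P )]
(P) ⇒ (S)   [P ::= S]
(S) ⇒ ([P])   [S ::= [ P ]]
([P]) ⇒ ([PP])   [P ::= P P]
([PP]) ⇒ ([SP])   [P ::= S]
([SP]) ⇒ ([[]P])   [S ::= [ ]]
([[]P]) ⇒ ([[]()])   [P ::= ( )]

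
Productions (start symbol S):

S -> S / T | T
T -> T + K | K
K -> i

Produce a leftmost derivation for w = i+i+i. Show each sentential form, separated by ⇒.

S ⇒ T ⇒ T+K ⇒ T+K+K ⇒ K+K+K ⇒ i+K+K ⇒ i+i+K ⇒ i+i+i

S ⇒ T   [S -> T]
T ⇒ T+K   [T -> T + K]
T+K ⇒ T+K+K   [T -> T + K]
T+K+K ⇒ K+K+K   [T -> K]
K+K+K ⇒ i+K+K   [K -> i]
i+K+K ⇒ i+i+K   [K -> i]
i+i+K ⇒ i+i+i   [K -> i]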